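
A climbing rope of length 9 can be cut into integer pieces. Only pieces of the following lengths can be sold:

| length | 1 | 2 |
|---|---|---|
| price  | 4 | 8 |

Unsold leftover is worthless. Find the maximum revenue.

36

Let f[k] be the best obtainable value from length k. For each k, try every first piece i and keep the best of price[i] + f[k−i].
f[1] = 4
f[2] = max(4+4, 8+0) = 8
f[3] = max(4+8, 8+4) = 12
f[4] = max(4+12, 8+8) = 16
f[5] = max(4+16, 8+12) = 20
f[6] = max(4+20, 8+16) = 24
f[7] = max(4+24, 8+20) = 28
f[8] = max(4+28, 8+24) = 32
f[9] = max(4+32, 8+28) = 36
One optimal cutting: 1 + 1 + 1 + 1 + 1 + 1 + 1 + 1 + 1 → €36.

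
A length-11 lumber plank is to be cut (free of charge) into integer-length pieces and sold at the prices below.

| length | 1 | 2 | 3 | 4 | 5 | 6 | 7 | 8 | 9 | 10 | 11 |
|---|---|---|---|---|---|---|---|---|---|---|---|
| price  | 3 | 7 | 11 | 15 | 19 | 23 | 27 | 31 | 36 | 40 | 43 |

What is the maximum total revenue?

43

Consider every possible first cut. v[k] is the best of p[i]+v[k−i] over all sellable i≤k.
v[1] = 3
v[2] = max(3+3, 7+0) = 7
v[3] = max(3+7, 7+3, 11+0) = 11
v[4] = max(3+11, 7+7, 11+3, 15+0) = 15
v[5] = max(3+15, 7+11, 11+7, 15+3, 19+0) = 19
v[6] = max(3+19, 7+15, 11+11, 15+7, 19+3, 23+0) = 23
v[7] = max(3+23, 7+19, 11+15, …, 23+3, 27+0) = 27
v[8] = max(3+27, 7+23, 11+19, …, 27+3, 31+0) = 31
v[9] = max(3+31, 7+27, 11+23, …, 31+3, 36+0) = 36
v[10] = max(3+36, 7+31, 11+27, …, 36+3, 40+0) = 40
v[11] = max(3+40, 7+36, 11+31, …, 40+3, 43+0) = 43
One optimal cutting: 10 + 1 → $40 + $3 = $43.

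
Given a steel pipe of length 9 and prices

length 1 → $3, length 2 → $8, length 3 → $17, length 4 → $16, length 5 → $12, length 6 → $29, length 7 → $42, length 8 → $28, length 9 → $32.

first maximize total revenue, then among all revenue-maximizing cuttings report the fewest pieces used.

Let r[k] be the best obtainable value from length k. For each k, try every first piece i and keep the best of price[i] + r[k−i].
r[1] = 3
r[2] = max(3+3, 8+0) = 8
r[3] = max(3+8, 8+3, 17+0) = 17
r[4] = max(3+17, 8+8, 17+3, 16+0) = 20
r[5] = max(3+20, 8+17, 17+8, 16+3, 12+0) = 25
r[6] = max(3+25, 8+20, 17+17, 16+8, 12+3, 29+0) = 34
r[7] = max(3+34, 8+25, 17+20, …, 29+3, 42+0) = 42
r[8] = max(3+42, 8+34, 17+25, …, 42+3, 28+0) = 45
r[9] = max(3+45, 8+42, 17+34, …, 28+3, 32+0) = 51
Maximum revenue is $51.
Now minimize piece count subject to staying optimal: for each k, pieces[k] = 1 + min over i with p[i]+r[k−i]=r[k] of pieces[k−i].
pieces[6] = 2
pieces[7] = 1
pieces[8] = 2
pieces[9] = 3

3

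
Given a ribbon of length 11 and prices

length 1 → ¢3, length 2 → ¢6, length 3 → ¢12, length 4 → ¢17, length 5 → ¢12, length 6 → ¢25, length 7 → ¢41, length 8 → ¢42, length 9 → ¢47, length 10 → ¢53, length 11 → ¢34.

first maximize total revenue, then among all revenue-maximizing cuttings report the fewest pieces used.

Let r[k] be the best obtainable value from length k. For each k, try every first piece i and keep the best of price[i] + r[k−i].
r[1] = 3
r[2] = max(3+3, 6+0) = 6
r[3] = max(3+6, 6+3, 12+0) = 12
r[4] = max(3+12, 6+6, 12+3, 17+0) = 17
r[5] = max(3+17, 6+12, 12+6, 17+3, 12+0) = 20
r[6] = max(3+20, 6+17, 12+12, 17+6, 12+3, 25+0) = 25
r[7] = max(3+25, 6+20, 12+17, …, 25+3, 41+0) = 41
r[8] = max(3+41, 6+25, 12+20, …, 41+3, 42+0) = 44
r[9] = max(3+44, 6+41, 12+25, …, 42+3, 47+0) = 47
r[10] = max(3+47, 6+44, 12+41, …, 47+3, 53+0) = 53
r[11] = max(3+53, 6+47, 12+44, …, 53+3, 34+0) = 58
Maximum revenue is ¢58.
Now minimize piece count subject to staying optimal: for each k, pieces[k] = 1 + min over i with p[i]+r[k−i]=r[k] of pieces[k−i].
pieces[8] = 2
pieces[9] = 1
pieces[10] = 1
pieces[11] = 2

2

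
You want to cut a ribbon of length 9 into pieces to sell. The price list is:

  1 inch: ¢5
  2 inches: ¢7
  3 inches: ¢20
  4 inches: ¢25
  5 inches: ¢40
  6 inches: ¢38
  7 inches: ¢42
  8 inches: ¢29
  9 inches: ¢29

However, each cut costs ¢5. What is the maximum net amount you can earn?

Let v[k] be the best obtainable value from length k. For each k, try every first piece i and keep the best of price[i] + v[k−i] minus the 5 cut fee when i<k.
v[1] = 5
v[2] = max(5+5-5, 7+0) = 7
v[3] = max(5+7-5, 7+5-5, 20+0) = 20
v[4] = max(5+20-5, 7+7-5, 20+5-5, 25+0) = 25
v[5] = max(5+25-5, 7+20-5, 20+7-5, 25+5-5, 40+0) = 40
v[6] = max(5+40-5, 7+25-5, 20+20-5, 25+7-5, 40+5-5, 38+0) = 40
v[7] = max(5+40-5, 7+40-5, 20+25-5, …, 38+5-5, 42+0) = 42
v[8] = max(5+42-5, 7+40-5, 20+40-5, …, 42+5-5, 29+0) = 55
v[9] = max(5+55-5, 7+42-5, 20+40-5, …, 29+5-5, 29+0) = 60
One optimal plan: pieces 5 + 4 (1 cut) → ¢65 − ¢5 = ¢60.

60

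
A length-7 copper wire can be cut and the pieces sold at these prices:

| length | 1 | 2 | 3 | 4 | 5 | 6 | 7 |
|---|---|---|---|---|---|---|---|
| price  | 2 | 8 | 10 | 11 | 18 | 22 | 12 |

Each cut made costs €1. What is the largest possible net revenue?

Build net[k] bottom-up: net[k] = max over allowed piece i of (p[i] + net[k−i]) − 1 per cut.
net[1] = 2
net[2] = 8
net[3] = 10
net[4] = 15  (first piece 2, then net[2]=8)
net[5] = 18
net[6] = 22  (first piece 2, then net[4]=15)
net[7] = 25  (first piece 2, then net[5]=18)
One optimal plan: pieces 5 + 2 (1 cut) → €26 − €1 = €25.

25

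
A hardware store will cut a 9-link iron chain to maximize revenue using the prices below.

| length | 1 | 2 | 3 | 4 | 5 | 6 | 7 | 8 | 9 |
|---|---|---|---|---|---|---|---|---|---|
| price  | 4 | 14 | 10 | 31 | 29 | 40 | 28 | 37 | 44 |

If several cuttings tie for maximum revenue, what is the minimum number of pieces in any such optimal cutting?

3

Build r[k] bottom-up: r[k] = max over allowed piece i of (p[i] + r[k−i]).
r[1] = 4
r[2] = max(4+4, 14+0) = 14
r[3] = max(4+14, 14+4, 10+0) = 18
r[4] = max(4+18, 14+14, 10+4, 31+0) = 31
r[5] = max(4+31, 14+18, 10+14, 31+4, 29+0) = 35
r[6] = max(4+35, 14+31, 10+18, 31+14, 29+4, 40+0) = 45
r[7] = max(4+45, 14+35, 10+31, …, 40+4, 28+0) = 49
r[8] = max(4+49, 14+45, 10+35, …, 28+4, 37+0) = 62
r[9] = max(4+62, 14+49, 10+45, …, 37+4, 44+0) = 66
Maximum revenue is $66.
Now minimize piece count subject to staying optimal: for each k, pieces[k] = 1 + min over i with p[i]+r[k−i]=r[k] of pieces[k−i].
pieces[6] = 2
pieces[7] = 3
pieces[8] = 2
pieces[9] = 3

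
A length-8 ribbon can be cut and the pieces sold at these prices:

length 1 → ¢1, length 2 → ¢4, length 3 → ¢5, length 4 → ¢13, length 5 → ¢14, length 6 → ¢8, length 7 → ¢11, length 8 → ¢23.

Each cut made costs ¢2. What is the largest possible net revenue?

24

Build r[k] bottom-up: r[k] = max over allowed piece i of (p[i] + r[k−i]) − 2 per cut.
r[1] = 1
r[2] = max(1+1-2, 4+0) = 4
r[3] = max(1+4-2, 4+1-2, 5+0) = 5
r[4] = max(1+5-2, 4+4-2, 5+1-2, 13+0) = 13
r[5] = max(1+13-2, 4+5-2, 5+4-2, 13+1-2, 14+0) = 14
r[6] = max(1+14-2, 4+13-2, 5+5-2, 13+4-2, 14+1-2, 8+0) = 15
r[7] = max(1+15-2, 4+14-2, 5+13-2, …, 8+1-2, 11+0) = 16
r[8] = max(1+16-2, 4+15-2, 5+14-2, …, 11+1-2, 23+0) = 24
One optimal plan: pieces 4 + 4 (1 cut) → ¢26 − ¢2 = ¢24.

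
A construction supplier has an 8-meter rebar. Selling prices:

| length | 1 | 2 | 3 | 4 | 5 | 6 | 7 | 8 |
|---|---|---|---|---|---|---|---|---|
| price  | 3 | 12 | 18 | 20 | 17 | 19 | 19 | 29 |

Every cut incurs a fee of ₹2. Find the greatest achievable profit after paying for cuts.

Let v[k] be the best obtainable value from length k. For each k, try every first piece i and keep the best of price[i] + v[k−i] minus the 2 cut fee when i<k.
v[1] = 3
v[2] = 12
v[3] = 18
v[4] = 22  (first piece 2, then v[2]=12)
v[5] = 28  (first piece 2, then v[3]=18)
v[6] = 34  (first piece 3, then v[3]=18)
v[7] = 38  (first piece 2, then v[5]=28)
v[8] = 44  (first piece 2, then v[6]=34)
One optimal plan: pieces 3 + 3 + 2 (2 cuts) → ₹48 − ₹4 = ₹44.

44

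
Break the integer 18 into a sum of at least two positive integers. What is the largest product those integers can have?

729

Define g[k] = max over 1≤i<k of i · max(k−i, g[k−i]); the inner max lets the remainder stay uncut if that's better.
g[2] = 1×max(1,0) = 1×1 = 1
g[3] = max(1×2, 2×1) = 2
g[4] = max(1×3, 2×2, 3×1) = 4
g[5] = max(1×4, 2×3, 3×2, 4×1) = 6
g[6] = max(1×6, 2×4, 3×3, 4×2, 5×1) = 9
g[7] = max(1×9, 2×6, 3×4, 4×3, 5×2, 6×1) = 12
g[8] = max(1×12, 2×9, 3×6, …, 6×2, 7×1) = 18
g[9] = max(1×18, 2×12, 3×9, …, 7×2, 8×1) = 27
g[10] = max(1×27, 2×18, 3×12, …, 8×2, 9×1) = 36
g[11] = max(1×36, 2×27, 3×18, …, 9×2, 10×1) = 54
g[12] = max(1×54, 2×36, 3×27, …, 10×2, 11×1) = 81
g[13] = max(1×81, 2×54, 3×36, …, 11×2, 12×1) = 108
g[14] = max(1×108, 2×81, 3×54, …, 12×2, 13×1) = 162
g[15] = max(1×162, 2×108, 3×81, …, 13×2, 14×1) = 243
g[16] = max(1×243, 2×162, 3×108, …, 14×2, 15×1) = 324
g[17] = max(1×324, 2×243, 3×162, …, 15×2, 16×1) = 486
g[18] = max(1×486, 2×324, 3×243, …, 16×2, 17×1) = 729
One optimal split: 3 + 3 + 3 + 3 + 3 + 3; product 3×3×3×3×3×3 = 729.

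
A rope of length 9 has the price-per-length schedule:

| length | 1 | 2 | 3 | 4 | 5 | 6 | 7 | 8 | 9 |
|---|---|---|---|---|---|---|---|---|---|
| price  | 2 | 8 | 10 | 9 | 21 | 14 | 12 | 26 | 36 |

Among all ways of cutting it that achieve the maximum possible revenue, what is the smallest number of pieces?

Build r[k] bottom-up: r[k] = max over allowed piece i of (p[i] + r[k−i]).
r[1] = 2
r[2] = max(2+2, 8+0) = 8
r[3] = max(2+8, 8+2, 10+0) = 10
r[4] = max(2+10, 8+8, 10+2, 9+0) = 16
r[5] = max(2+16, 8+10, 10+8, 9+2, 21+0) = 21
r[6] = max(2+21, 8+16, 10+10, 9+8, 21+2, 14+0) = 24
r[7] = max(2+24, 8+21, 10+16, …, 14+2, 12+0) = 29
r[8] = max(2+29, 8+24, 10+21, …, 12+2, 26+0) = 32
r[9] = max(2+32, 8+29, 10+24, …, 26+2, 36+0) = 37
Maximum revenue is $37.
Now minimize piece count subject to staying optimal: for each k, pieces[k] = 1 + min over i with p[i]+r[k−i]=r[k] of pieces[k−i].
pieces[6] = 3
pieces[7] = 2
pieces[8] = 4
pieces[9] = 3

3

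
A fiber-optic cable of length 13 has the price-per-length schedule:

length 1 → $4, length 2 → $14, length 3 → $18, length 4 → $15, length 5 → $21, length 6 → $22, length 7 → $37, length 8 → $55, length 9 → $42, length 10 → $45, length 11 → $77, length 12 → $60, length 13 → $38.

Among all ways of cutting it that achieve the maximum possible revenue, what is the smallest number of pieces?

2

Consider every possible first cut. r[k] is the best of p[i]+r[k−i] over all sellable i≤k.
r[1] = 4
r[2] = max(4+4, 14+0) = 14
r[3] = max(4+14, 14+4, 18+0) = 18
r[4] = max(4+18, 14+14, 18+4, 15+0) = 28
r[5] = max(4+28, 14+18, 18+14, 15+4, 21+0) = 32
r[6] = max(4+32, 14+28, 18+18, 15+14, 21+4, 22+0) = 42
r[7] = max(4+42, 14+32, 18+28, …, 22+4, 37+0) = 46
r[8] = max(4+46, 14+42, 18+32, …, 37+4, 55+0) = 56
r[9] = max(4+56, 14+46, 18+42, …, 55+4, 42+0) = 60
r[10] = max(4+60, 14+56, 18+46, …, 42+4, 45+0) = 70
r[11] = max(4+70, 14+60, 18+56, …, 45+4, 77+0) = 77
r[12] = max(4+77, 14+70, 18+60, …, 77+4, 60+0) = 84
r[13] = max(4+84, 14+77, 18+70, …, 60+4, 38+0) = 91
Maximum revenue is $91.
Now minimize piece count subject to staying optimal: for each k, pieces[k] = 1 + min over i with p[i]+r[k−i]=r[k] of pieces[k−i].
pieces[10] = 5
pieces[11] = 1
pieces[12] = 6
pieces[13] = 2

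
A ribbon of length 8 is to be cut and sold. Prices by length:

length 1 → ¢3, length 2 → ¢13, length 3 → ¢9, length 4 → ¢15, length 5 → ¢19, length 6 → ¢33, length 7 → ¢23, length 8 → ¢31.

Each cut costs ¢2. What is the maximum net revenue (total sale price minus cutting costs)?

46

Let net[k] be the best obtainable value from length k. For each k, try every first piece i and keep the best of price[i] + net[k−i] minus the 2 cut fee when i<k.
net[1] = 3
net[2] = max(3+3-2, 13+0) = 13
net[3] = max(3+13-2, 13+3-2, 9+0) = 14
net[4] = max(3+14-2, 13+13-2, 9+3-2, 15+0) = 24
net[5] = max(3+24-2, 13+14-2, 9+13-2, 15+3-2, 19+0) = 25
net[6] = max(3+25-2, 13+24-2, 9+14-2, 15+13-2, 19+3-2, 33+0) = 35
net[7] = max(3+35-2, 13+25-2, 9+24-2, …, 33+3-2, 23+0) = 36
net[8] = max(3+36-2, 13+35-2, 9+25-2, …, 23+3-2, 31+0) = 46
One optimal plan: pieces 2 + 2 + 2 + 2 (3 cuts) → ¢52 − ¢6 = ¢46.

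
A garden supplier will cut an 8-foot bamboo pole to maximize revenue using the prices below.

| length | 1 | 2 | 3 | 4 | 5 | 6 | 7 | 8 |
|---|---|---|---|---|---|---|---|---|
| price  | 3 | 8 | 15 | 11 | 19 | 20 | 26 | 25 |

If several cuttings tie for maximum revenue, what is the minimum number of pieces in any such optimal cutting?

Let r[k] be the best obtainable value from length k. For each k, try every first piece i and keep the best of price[i] + r[k−i].
r[1] = 3
r[2] = max(3+3, 8+0) = 8
r[3] = max(3+8, 8+3, 15+0) = 15
r[4] = max(3+15, 8+8, 15+3, 11+0) = 18
r[5] = max(3+18, 8+15, 15+8, 11+3, 19+0) = 23
r[6] = max(3+23, 8+18, 15+15, 11+8, 19+3, 20+0) = 30
r[7] = max(3+30, 8+23, 15+18, …, 20+3, 26+0) = 33
r[8] = max(3+33, 8+30, 15+23, …, 26+3, 25+0) = 38
Maximum revenue is $38.
Now minimize piece count subject to staying optimal: for each k, pieces[k] = 1 + min over i with p[i]+r[k−i]=r[k] of pieces[k−i].
pieces[5] = 2
pieces[6] = 2
pieces[7] = 3
pieces[8] = 3

3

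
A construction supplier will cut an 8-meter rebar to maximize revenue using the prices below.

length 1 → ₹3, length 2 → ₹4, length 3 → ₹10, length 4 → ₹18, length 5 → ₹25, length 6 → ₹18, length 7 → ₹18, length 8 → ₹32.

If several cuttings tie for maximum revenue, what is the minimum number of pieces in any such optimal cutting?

2

Consider every possible first cut. r[k] is the best of p[i]+r[k−i] over all sellable i≤k.
r[1] = 3
r[2] = 6  (first piece 1, then r[1]=3)
r[3] = 10
r[4] = 18
r[5] = 25
r[6] = 28  (first piece 1, then r[5]=25)
r[7] = 31  (first piece 1, then r[6]=28)
r[8] = 36  (first piece 4, then r[4]=18)
Maximum revenue is ₹36.
Now minimize piece count subject to staying optimal: for each k, pieces[k] = 1 + min over i with p[i]+r[k−i]=r[k] of pieces[k−i].
pieces[5] = 1
pieces[6] = 2
pieces[7] = 3
pieces[8] = 2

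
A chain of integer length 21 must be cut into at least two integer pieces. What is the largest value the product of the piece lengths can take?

Fill m[k] for k=2..21: at each k try every first piece i and multiply by the better of (k−i) uncut or m[k−i].
m[2] = 1·max(1,0) = 1·1 = 1
m[3] = max(1·2, 2·1) = 2
m[4] = max(1·3, 2·2, 3·1) = 4
m[5] = max(1·4, 2·3, 3·2, 4·1) = 6
m[6] = max(1·6, 2·4, 3·3, 4·2, 5·1) = 9
m[7] = max(1·9, 2·6, 3·4, 4·3, 5·2, 6·1) = 12
m[8] = max(1·12, 2·9, 3·6, …, 6·2, 7·1) = 18
m[9] = max(1·18, 2·12, 3·9, …, 7·2, 8·1) = 27
m[10] = max(1·27, 2·18, 3·12, …, 8·2, 9·1) = 36
m[11] = max(1·36, 2·27, 3·18, …, 9·2, 10·1) = 54
m[12] = max(1·54, 2·36, 3·27, …, 10·2, 11·1) = 81
m[13] = max(1·81, 2·54, 3·36, …, 11·2, 12·1) = 108
m[14] = max(1·108, 2·81, 3·54, …, 12·2, 13·1) = 162
m[15] = max(1·162, 2·108, 3·81, …, 13·2, 14·1) = 243
m[16] = max(1·243, 2·162, 3·108, …, 14·2, 15·1) = 324
m[17] = max(1·324, 2·243, 3·162, …, 15·2, 16·1) = 486
m[18] = max(1·486, 2·324, 3·243, …, 16·2, 17·1) = 729
m[19] = max(1·729, 2·486, 3·324, …, 17·2, 18·1) = 972
m[20] = max(1·972, 2·729, 3·486, …, 18·2, 19·1) = 1458
m[21] = max(1·1458, 2·972, 3·729, …, 19·2, 20·1) = 2187
One optimal split: 3 + 3 + 3 + 3 + 3 + 3 + 3; product 3·3·3·3·3·3·3 = 2187.

2187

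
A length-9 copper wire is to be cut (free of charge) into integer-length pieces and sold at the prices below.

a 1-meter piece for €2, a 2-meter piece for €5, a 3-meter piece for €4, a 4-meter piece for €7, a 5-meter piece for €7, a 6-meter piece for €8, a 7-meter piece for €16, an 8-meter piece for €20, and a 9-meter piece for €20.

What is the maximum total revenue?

22

Let r[k] be the best obtainable value from length k. For each k, try every first piece i and keep the best of price[i] + r[k−i].
r[1] = 2
r[2] = 5
r[3] = 7  (first piece 1, then r[2]=5)
r[4] = 10  (first piece 2, then r[2]=5)
r[5] = 12  (first piece 1, then r[4]=10)
r[6] = 15  (first piece 2, then r[4]=10)
r[7] = 17  (first piece 1, then r[6]=15)
r[8] = 20  (first piece 2, then r[6]=15)
r[9] = 22  (first piece 1, then r[8]=20)
One optimal cutting: 2 + 2 + 2 + 2 + 1 → €5 + €5 + €5 + €5 + €2 = €22.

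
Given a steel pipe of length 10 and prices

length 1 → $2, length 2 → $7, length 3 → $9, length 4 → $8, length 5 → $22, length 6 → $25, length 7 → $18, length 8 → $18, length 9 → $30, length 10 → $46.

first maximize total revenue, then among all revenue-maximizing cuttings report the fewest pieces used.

1

Let r[k] be the best obtainable value from length k. For each k, try every first piece i and keep the best of price[i] + r[k−i].
r[1] = 2
r[2] = 7
r[3] = 9  (first piece 1, then r[2]=7)
r[4] = 14  (first piece 2, then r[2]=7)
r[5] = 22
r[6] = 25
r[7] = 29  (first piece 2, then r[5]=22)
r[8] = 32  (first piece 2, then r[6]=25)
r[9] = 36  (first piece 2, then r[7]=29)
r[10] = 46
Maximum revenue is $46.
Now minimize piece count subject to staying optimal: for each k, pieces[k] = 1 + min over i with p[i]+r[k−i]=r[k] of pieces[k−i].
pieces[7] = 2
pieces[8] = 2
pieces[9] = 3
pieces[10] = 1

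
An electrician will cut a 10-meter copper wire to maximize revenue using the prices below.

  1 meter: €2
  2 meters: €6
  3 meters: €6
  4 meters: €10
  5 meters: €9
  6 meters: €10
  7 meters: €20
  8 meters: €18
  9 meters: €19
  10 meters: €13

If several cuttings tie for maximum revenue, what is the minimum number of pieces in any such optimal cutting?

5

Build r[k] bottom-up: r[k] = max over allowed piece i of (p[i] + r[k−i]).
r[1] = 2
r[2] = 6
r[3] = 8  (first piece 1, then r[2]=6)
r[4] = 12  (first piece 2, then r[2]=6)
r[5] = 14  (first piece 1, then r[4]=12)
r[6] = 18  (first piece 2, then r[4]=12)
r[7] = 20  (first piece 1, then r[6]=18)
r[8] = 24  (first piece 2, then r[6]=18)
r[9] = 26  (first piece 1, then r[8]=24)
r[10] = 30  (first piece 2, then r[8]=24)
Maximum revenue is €30.
Now minimize piece count subject to staying optimal: for each k, pieces[k] = 1 + min over i with p[i]+r[k−i]=r[k] of pieces[k−i].
pieces[7] = 1
pieces[8] = 4
pieces[9] = 2
pieces[10] = 5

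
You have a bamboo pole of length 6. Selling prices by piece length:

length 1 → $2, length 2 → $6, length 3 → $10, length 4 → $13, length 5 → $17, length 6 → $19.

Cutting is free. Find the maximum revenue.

20

Let r[k] be the best obtainable value from length k. For each k, try every first piece i and keep the best of price[i] + r[k−i].
r[1] = 2
r[2] = max(2+2, 6+0) = 6
r[3] = max(2+6, 6+2, 10+0) = 10
r[4] = max(2+10, 6+6, 10+2, 13+0) = 13
r[5] = max(2+13, 6+10, 10+6, 13+2, 17+0) = 17
r[6] = max(2+17, 6+13, 10+10, 13+6, 17+2, 19+0) = 20
One optimal cutting: 3 + 3 → $10 + $10 = $20.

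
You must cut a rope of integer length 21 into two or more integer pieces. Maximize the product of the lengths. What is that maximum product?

Let prod[k] be the best product for length k (with at least one cut). For each first piece i, the rest contributes max(k−i, prod[k−i]).
prod[2] = 1·max(1,0) = 1·1 = 1
prod[3] = 1·max(2,1) = 1·2 = 2
prod[4] = 2·max(2,1) = 2·2 = 4
prod[5] = 2·max(3,2) = 2·3 = 6
prod[6] = 3·max(3,2) = 3·3 = 9
prod[7] = 2·max(5,6) = 2·6 = 12
prod[8] = 2·max(6,9) = 2·9 = 18
prod[9] = 3·max(6,9) = 3·9 = 27
prod[10] = 2·max(8,18) = 2·18 = 36
prod[11] = 2·max(9,27) = 2·27 = 54
prod[12] = 3·max(9,27) = 3·27 = 81
prod[13] = 2·max(11,54) = 2·54 = 108
prod[14] = 2·max(12,81) = 2·81 = 162
prod[15] = 3·max(12,81) = 3·81 = 243
prod[16] = 2·max(14,162) = 2·162 = 324
prod[17] = 2·max(15,243) = 2·243 = 486
prod[18] = 3·max(15,243) = 3·243 = 729
prod[19] = 2·max(17,486) = 2·486 = 972
prod[20] = 2·max(18,729) = 2·729 = 1458
prod[21] = 3·max(18,729) = 3·729 = 2187
One optimal split: 3 + 3 + 3 + 3 + 3 + 3 + 3; product 3·3·3·3·3·3·3 = 2187.

2187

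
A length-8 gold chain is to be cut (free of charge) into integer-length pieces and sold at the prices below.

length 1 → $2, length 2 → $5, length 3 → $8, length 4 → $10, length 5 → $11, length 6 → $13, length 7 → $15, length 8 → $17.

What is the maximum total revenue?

Build R[k] bottom-up: R[k] = max over allowed piece i of (p[i] + R[k−i]).
R[1] = 2
R[2] = max(2+2, 5+0) = 5
R[3] = max(2+5, 5+2, 8+0) = 8
R[4] = max(2+8, 5+5, 8+2, 10+0) = 10
R[5] = max(2+10, 5+8, 8+5, 10+2, 11+0) = 13
R[6] = max(2+13, 5+10, 8+8, 10+5, 11+2, 13+0) = 16
R[7] = max(2+16, 5+13, 8+10, …, 13+2, 15+0) = 18
R[8] = max(2+18, 5+16, 8+13, …, 15+2, 17+0) = 21
One optimal cutting: 3 + 3 + 2 → $8 + $8 + $5 = $21.

21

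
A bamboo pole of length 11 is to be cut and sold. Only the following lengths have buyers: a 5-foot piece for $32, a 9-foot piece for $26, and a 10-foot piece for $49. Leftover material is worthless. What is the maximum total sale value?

Build best[k] bottom-up: best[k] = max over allowed piece i of (p[i] + best[k−i]).
best[1] = 0
best[2] = 0
best[3] = 0
best[4] = 0
best[5] = 32
best[6] = 32
best[7] = 32
best[8] = 32
best[9] = max(32+0, 26+0) = 32
best[10] = max(32+32, 26+0, 49+0) = 64
best[11] = max(32+32, 26+0, 49+0) = 64
One optimal cutting: pieces 5 + 5 with 1 foot of scrap → $64.

64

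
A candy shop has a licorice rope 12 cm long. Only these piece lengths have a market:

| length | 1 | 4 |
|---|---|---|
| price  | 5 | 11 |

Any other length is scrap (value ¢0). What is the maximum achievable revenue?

60

Build r[k] bottom-up: r[k] = max over allowed piece i of (p[i] + r[k−i]).
r[1] = 5
r[2] = 10  (first piece 1, then r[1]=5)
r[3] = 15  (first piece 1, then r[2]=10)
r[4] = max(5+15, 11+0) = 20
r[5] = max(5+20, 11+5) = 25
r[6] = max(5+25, 11+10) = 30
r[7] = max(5+30, 11+15) = 35
r[8] = max(5+35, 11+20) = 40
r[9] = max(5+40, 11+25) = 45
r[10] = max(5+45, 11+30) = 50
r[11] = max(5+50, 11+35) = 55
r[12] = max(5+55, 11+40) = 60
One optimal cutting: 1 + 1 + 1 + 1 + 1 + 1 + 1 + 1 + 1 + 1 + 1 + 1 → ¢60.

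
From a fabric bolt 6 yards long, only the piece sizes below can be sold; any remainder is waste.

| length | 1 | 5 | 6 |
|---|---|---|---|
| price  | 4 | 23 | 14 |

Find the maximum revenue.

27

Consider every possible first cut. r[k] is the best of p[i]+r[k−i] over all sellable i≤k.
r[1] = 4
r[2] = 8  (first piece 1, then r[1]=4)
r[3] = 12  (first piece 1, then r[2]=8)
r[4] = 16  (first piece 1, then r[3]=12)
r[5] = 23
r[6] = 27  (first piece 1, then r[5]=23)
One optimal cutting: 5 + 1 → $27.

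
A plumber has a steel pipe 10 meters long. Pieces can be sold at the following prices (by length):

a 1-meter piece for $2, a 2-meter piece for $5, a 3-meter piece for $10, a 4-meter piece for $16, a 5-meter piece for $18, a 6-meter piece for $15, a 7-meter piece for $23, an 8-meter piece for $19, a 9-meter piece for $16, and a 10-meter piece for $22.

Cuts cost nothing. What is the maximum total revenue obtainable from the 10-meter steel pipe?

Consider every possible first cut. r[k] is the best of p[i]+r[k−i] over all sellable i≤k.
r[1] = 2
r[2] = 5
r[3] = 10
r[4] = 16
r[5] = 18  (first piece 1, then r[4]=16)
r[6] = 21  (first piece 2, then r[4]=16)
r[7] = 26  (first piece 3, then r[4]=16)
r[8] = 32  (first piece 4, then r[4]=16)
r[9] = 34  (first piece 1, then r[8]=32)
r[10] = 37  (first piece 2, then r[8]=32)
One optimal cutting: 4 + 4 + 2 → $16 + $16 + $5 = $37.

37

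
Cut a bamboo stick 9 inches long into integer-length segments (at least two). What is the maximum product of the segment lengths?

27

Define f[k] = max over 1≤i<k of i · max(k−i, f[k−i]); the inner max lets the remainder stay uncut if that's better.
f[2] = 1*max(1,0) = 1*1 = 1
f[3] = 1*max(2,1) = 1*2 = 2
f[4] = 2*max(2,1) = 2*2 = 4
f[5] = 2*max(3,2) = 2*3 = 6
f[6] = 3*max(3,2) = 3*3 = 9
f[7] = 2*max(5,6) = 2*6 = 12
f[8] = 2*max(6,9) = 2*9 = 18
f[9] = 3*max(6,9) = 3*9 = 27
One optimal split: 3 + 3 + 3; product 3*3*3 = 27.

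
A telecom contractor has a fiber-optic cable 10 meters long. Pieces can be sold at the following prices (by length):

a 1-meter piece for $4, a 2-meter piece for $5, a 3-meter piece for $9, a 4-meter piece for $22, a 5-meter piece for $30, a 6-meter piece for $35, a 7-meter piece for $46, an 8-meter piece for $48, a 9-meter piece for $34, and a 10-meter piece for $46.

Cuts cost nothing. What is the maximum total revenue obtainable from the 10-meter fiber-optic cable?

Let r[k] be the best obtainable value from length k. For each k, try every first piece i and keep the best of price[i] + r[k−i].
r[1] = 4
r[2] = 8  (first piece 1, then r[1]=4)
r[3] = 12  (first piece 1, then r[2]=8)
r[4] = 22
r[5] = 30
r[6] = 35
r[7] = 46
r[8] = 50  (first piece 1, then r[7]=46)
r[9] = 54  (first piece 1, then r[8]=50)
r[10] = 60  (first piece 5, then r[5]=30)
One optimal cutting: 5 + 5 → $30 + $30 = $60.

60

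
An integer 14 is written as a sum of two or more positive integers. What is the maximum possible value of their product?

162

Fill prod[k] for k=2..14: at each k try every first piece i and multiply by the better of (k−i) uncut or prod[k−i].
Small cases: prod[2]=1, prod[3]=2, prod[4]=4, prod[5]=6, prod[6]=9, prod[7]=12.
prod[8] = max(1·12, 2·9, 3·6, …, 6·2, 7·1) = 18
prod[9] = max(1·18, 2·12, 3·9, …, 7·2, 8·1) = 27
prod[10] = max(1·27, 2·18, 3·12, …, 8·2, 9·1) = 36
prod[11] = max(1·36, 2·27, 3·18, …, 9·2, 10·1) = 54
prod[12] = max(1·54, 2·36, 3·27, …, 10·2, 11·1) = 81
prod[13] = max(1·81, 2·54, 3·36, …, 11·2, 12·1) = 108
prod[14] = max(1·108, 2·81, 3·54, …, 12·2, 13·1) = 162
One optimal split: 3 + 3 + 3 + 3 + 2; product 3·3·3·3·2 = 162.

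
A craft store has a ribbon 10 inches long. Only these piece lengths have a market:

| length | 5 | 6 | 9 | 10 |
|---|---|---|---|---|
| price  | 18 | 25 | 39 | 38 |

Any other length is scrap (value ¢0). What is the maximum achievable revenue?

Let r[k] be the best obtainable value from length k. For each k, try every first piece i and keep the best of price[i] + r[k−i].
r[1] = 0
r[2] = 0
r[3] = 0
r[4] = 0
r[5] = 18
r[6] = 25
r[7] = 25
r[8] = 25
r[9] = 39
r[10] = 39
One optimal cutting: pieces 9 with 1 inch of scrap → ¢39.

39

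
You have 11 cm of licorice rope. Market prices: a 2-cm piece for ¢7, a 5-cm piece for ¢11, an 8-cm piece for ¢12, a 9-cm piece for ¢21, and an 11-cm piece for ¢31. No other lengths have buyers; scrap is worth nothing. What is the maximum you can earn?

35

Build f[k] bottom-up: f[k] = max over allowed piece i of (p[i] + f[k−i]).
f[1] = 0
f[2] = 7
f[3] = 7
f[4] = 14  (first piece 2, then f[2]=7)
f[5] = max(7+7, 11+0) = 14
f[6] = max(7+14, 11+0) = 21
f[7] = max(7+14, 11+7) = 21
f[8] = max(7+21, 11+7, 12+0) = 28
f[9] = max(7+21, 11+14, 12+0, 21+0) = 28
f[10] = max(7+28, 11+14, 12+7, 21+0) = 35
f[11] = max(7+28, 11+21, 12+7, 21+7, 31+0) = 35
One optimal cutting: pieces 2 + 2 + 2 + 2 + 2 with 1 cm of scrap → ¢35.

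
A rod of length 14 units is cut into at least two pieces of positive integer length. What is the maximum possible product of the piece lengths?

Define P[k] = max over 1≤i<k of i · max(k−i, P[k−i]); the inner max lets the remainder stay uncut if that's better.
Small cases: P[2]=1, P[3]=2, P[4]=4, P[5]=6, P[6]=9.
P[7] = max(1×9, 2×6, 3×4, 4×3, 5×2, 6×1) = 12
P[8] = max(1×12, 2×9, 3×6, …, 6×2, 7×1) = 18
P[9] = max(1×18, 2×12, 3×9, …, 7×2, 8×1) = 27
P[10] = max(1×27, 2×18, 3×12, …, 8×2, 9×1) = 36
P[11] = max(1×36, 2×27, 3×18, …, 9×2, 10×1) = 54
P[12] = max(1×54, 2×36, 3×27, …, 10×2, 11×1) = 81
P[13] = max(1×81, 2×54, 3×36, …, 11×2, 12×1) = 108
P[14] = max(1×108, 2×81, 3×54, …, 12×2, 13×1) = 162
One optimal split: 3 + 3 + 3 + 3 + 2; product 3×3×3×3×2 = 162.

162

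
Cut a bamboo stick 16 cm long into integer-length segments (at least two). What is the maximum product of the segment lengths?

324

Let f[k] be the best product for length k (with at least one cut). For each first piece i, the rest contributes max(k−i, f[k−i]).
f[2] = 1×max(1,0) = 1×1 = 1
f[3] = 1×max(2,1) = 1×2 = 2
f[4] = 2×max(2,1) = 2×2 = 4
f[5] = 2×max(3,2) = 2×3 = 6
f[6] = 3×max(3,2) = 3×3 = 9
f[7] = 2×max(5,6) = 2×6 = 12
f[8] = 2×max(6,9) = 2×9 = 18
f[9] = 3×max(6,9) = 3×9 = 27
f[10] = 2×max(8,18) = 2×18 = 36
f[11] = 2×max(9,27) = 2×27 = 54
f[12] = 3×max(9,27) = 3×27 = 81
f[13] = 2×max(11,54) = 2×54 = 108
f[14] = 2×max(12,81) = 2×81 = 162
f[15] = 3×max(12,81) = 3×81 = 243
f[16] = 2×max(14,162) = 2×162 = 324
One optimal split: 3 + 3 + 3 + 3 + 2 + 2; product 3×3×3×3×2×2 = 324.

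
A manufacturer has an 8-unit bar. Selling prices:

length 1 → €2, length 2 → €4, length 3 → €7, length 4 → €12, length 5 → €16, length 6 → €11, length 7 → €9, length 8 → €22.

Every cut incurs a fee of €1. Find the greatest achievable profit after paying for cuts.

23

Let net[k] be the best obtainable value from length k. For each k, try every first piece i and keep the best of price[i] + net[k−i] minus the 1 cut fee when i<k.
net[1] = 2
net[2] = max(2+2-1, 4+0) = 4
net[3] = max(2+4-1, 4+2-1, 7+0) = 7
net[4] = max(2+7-1, 4+4-1, 7+2-1, 12+0) = 12
net[5] = max(2+12-1, 4+7-1, 7+4-1, 12+2-1, 16+0) = 16
net[6] = max(2+16-1, 4+12-1, 7+7-1, 12+4-1, 16+2-1, 11+0) = 17
net[7] = max(2+17-1, 4+16-1, 7+12-1, …, 11+2-1, 9+0) = 19
net[8] = max(2+19-1, 4+17-1, 7+16-1, …, 9+2-1, 22+0) = 23
One optimal plan: pieces 4 + 4 (1 cut) → €24 − €1 = €23.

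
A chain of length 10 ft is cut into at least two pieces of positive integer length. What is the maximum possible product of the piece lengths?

Fill prod[k] for k=2..10: at each k try every first piece i and multiply by the better of (k−i) uncut or prod[k−i].
prod[2] = 1×max(1,0) = 1×1 = 1
prod[3] = 1×max(2,1) = 1×2 = 2
prod[4] = 2×max(2,1) = 2×2 = 4
prod[5] = 2×max(3,2) = 2×3 = 6
prod[6] = 3×max(3,2) = 3×3 = 9
prod[7] = 2×max(5,6) = 2×6 = 12
prod[8] = 2×max(6,9) = 2×9 = 18
prod[9] = 3×max(6,9) = 3×9 = 27
prod[10] = 2×max(8,18) = 2×18 = 36
One optimal split: 3 + 3 + 2 + 2; product 3×3×2×2 = 36.

36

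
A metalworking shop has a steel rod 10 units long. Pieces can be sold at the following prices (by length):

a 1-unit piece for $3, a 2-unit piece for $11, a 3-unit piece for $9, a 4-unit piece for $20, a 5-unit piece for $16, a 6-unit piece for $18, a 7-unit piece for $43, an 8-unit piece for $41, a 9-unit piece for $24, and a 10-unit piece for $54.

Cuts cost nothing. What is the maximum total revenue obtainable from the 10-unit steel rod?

57

Consider every possible first cut. v[k] is the best of p[i]+v[k−i] over all sellable i≤k.
v[1] = 3
v[2] = max(3+3, 11+0) = 11
v[3] = max(3+11, 11+3, 9+0) = 14
v[4] = max(3+14, 11+11, 9+3, 20+0) = 22
v[5] = max(3+22, 11+14, 9+11, 20+3, 16+0) = 25
v[6] = max(3+25, 11+22, 9+14, 20+11, 16+3, 18+0) = 33
v[7] = max(3+33, 11+25, 9+22, …, 18+3, 43+0) = 43
v[8] = max(3+43, 11+33, 9+25, …, 43+3, 41+0) = 46
v[9] = max(3+46, 11+43, 9+33, …, 41+3, 24+0) = 54
v[10] = max(3+54, 11+46, 9+43, …, 24+3, 54+0) = 57
One optimal cutting: 7 + 2 + 1 → $43 + $11 + $3 = $57.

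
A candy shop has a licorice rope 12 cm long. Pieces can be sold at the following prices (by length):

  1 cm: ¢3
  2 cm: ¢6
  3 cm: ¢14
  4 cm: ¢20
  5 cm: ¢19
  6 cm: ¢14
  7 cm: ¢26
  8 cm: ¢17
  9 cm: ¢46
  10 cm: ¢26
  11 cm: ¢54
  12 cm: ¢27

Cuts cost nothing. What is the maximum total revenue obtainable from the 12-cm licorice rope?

Let best[k] be the best obtainable value from length k. For each k, try every first piece i and keep the best of price[i] + best[k−i].
best[1] = 3
best[2] = max(3+3, 6+0) = 6
best[3] = max(3+6, 6+3, 14+0) = 14
best[4] = max(3+14, 6+6, 14+3, 20+0) = 20
best[5] = max(3+20, 6+14, 14+6, 20+3, 19+0) = 23
best[6] = max(3+23, 6+20, 14+14, 20+6, 19+3, 14+0) = 28
best[7] = max(3+28, 6+23, 14+20, …, 14+3, 26+0) = 34
best[8] = max(3+34, 6+28, 14+23, …, 26+3, 17+0) = 40
best[9] = max(3+40, 6+34, 14+28, …, 17+3, 46+0) = 46
best[10] = max(3+46, 6+40, 14+34, …, 46+3, 26+0) = 49
best[11] = max(3+49, 6+46, 14+40, …, 26+3, 54+0) = 54
best[12] = max(3+54, 6+49, 14+46, …, 54+3, 27+0) = 60
One optimal cutting: 9 + 3 → ¢46 + ¢14 = ¢60.

60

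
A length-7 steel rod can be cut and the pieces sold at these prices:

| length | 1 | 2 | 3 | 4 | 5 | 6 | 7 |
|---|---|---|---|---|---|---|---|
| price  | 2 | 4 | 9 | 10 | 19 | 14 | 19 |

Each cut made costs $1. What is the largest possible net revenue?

Consider every possible first cut. v[k] is the best of p[i]+v[k−i] over all sellable i≤k, charging 1 whenever i<k.
v[1] = 2
v[2] = max(2+2-1, 4+0) = 4
v[3] = max(2+4-1, 4+2-1, 9+0) = 9
v[4] = max(2+9-1, 4+4-1, 9+2-1, 10+0) = 10
v[5] = max(2+10-1, 4+9-1, 9+4-1, 10+2-1, 19+0) = 19
v[6] = max(2+19-1, 4+10-1, 9+9-1, 10+4-1, 19+2-1, 14+0) = 20
v[7] = max(2+20-1, 4+19-1, 9+10-1, …, 14+2-1, 19+0) = 22
One optimal plan: pieces 5 + 2 (1 cut) → $23 − $1 = $22.

22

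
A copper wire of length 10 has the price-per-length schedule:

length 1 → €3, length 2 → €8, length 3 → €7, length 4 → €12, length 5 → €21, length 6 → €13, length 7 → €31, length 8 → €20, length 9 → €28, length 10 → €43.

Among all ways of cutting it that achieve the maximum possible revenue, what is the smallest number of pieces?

1

Consider every possible first cut. r[k] is the best of p[i]+r[k−i] over all sellable i≤k.
r[1] = 3
r[2] = max(3+3, 8+0) = 8
r[3] = max(3+8, 8+3, 7+0) = 11
r[4] = max(3+11, 8+8, 7+3, 12+0) = 16
r[5] = max(3+16, 8+11, 7+8, 12+3, 21+0) = 21
r[6] = max(3+21, 8+16, 7+11, 12+8, 21+3, 13+0) = 24
r[7] = max(3+24, 8+21, 7+16, …, 13+3, 31+0) = 31
r[8] = max(3+31, 8+24, 7+21, …, 31+3, 20+0) = 34
r[9] = max(3+34, 8+31, 7+24, …, 20+3, 28+0) = 39
r[10] = max(3+39, 8+34, 7+31, …, 28+3, 43+0) = 43
Maximum revenue is €43.
Now minimize piece count subject to staying optimal: for each k, pieces[k] = 1 + min over i with p[i]+r[k−i]=r[k] of pieces[k−i].
pieces[7] = 1
pieces[8] = 2
pieces[9] = 2
pieces[10] = 1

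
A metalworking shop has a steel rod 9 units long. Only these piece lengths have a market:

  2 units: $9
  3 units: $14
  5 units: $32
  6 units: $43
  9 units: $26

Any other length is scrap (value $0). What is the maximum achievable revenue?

57

Build r[k] bottom-up: r[k] = max over allowed piece i of (p[i] + r[k−i]).
r[1] = 0
r[2] = 9
r[3] = 14
r[4] = 18  (first piece 2, then r[2]=9)
r[5] = 32
r[6] = 43
r[7] = 43
r[8] = 52  (first piece 2, then r[6]=43)
r[9] = 57  (first piece 3, then r[6]=43)
One optimal cutting: 6 + 3 → $57.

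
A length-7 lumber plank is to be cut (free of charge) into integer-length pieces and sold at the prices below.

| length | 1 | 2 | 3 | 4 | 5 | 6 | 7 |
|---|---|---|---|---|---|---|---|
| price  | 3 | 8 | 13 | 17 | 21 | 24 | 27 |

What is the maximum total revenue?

Build r[k] bottom-up: r[k] = max over allowed piece i of (p[i] + r[k−i]).
r[1] = 3
r[2] = max(3+3, 8+0) = 8
r[3] = max(3+8, 8+3, 13+0) = 13
r[4] = max(3+13, 8+8, 13+3, 17+0) = 17
r[5] = max(3+17, 8+13, 13+8, 17+3, 21+0) = 21
r[6] = max(3+21, 8+17, 13+13, 17+8, 21+3, 24+0) = 26
r[7] = max(3+26, 8+21, 13+17, …, 24+3, 27+0) = 30
One optimal cutting: 4 + 3 → $17 + $13 = $30.

30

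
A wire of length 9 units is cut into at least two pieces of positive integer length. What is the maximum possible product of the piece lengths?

27

Fill prod[k] for k=2..9: at each k try every first piece i and multiply by the better of (k−i) uncut or prod[k−i].
prod[2] = 1×max(1,0) = 1×1 = 1
prod[3] = 1×max(2,1) = 1×2 = 2
prod[4] = 2×max(2,1) = 2×2 = 4
prod[5] = 2×max(3,2) = 2×3 = 6
prod[6] = 3×max(3,2) = 3×3 = 9
prod[7] = 2×max(5,6) = 2×6 = 12
prod[8] = 2×max(6,9) = 2×9 = 18
prod[9] = 3×max(6,9) = 3×9 = 27
One optimal split: 3 + 3 + 3; product 3×3×3 = 27.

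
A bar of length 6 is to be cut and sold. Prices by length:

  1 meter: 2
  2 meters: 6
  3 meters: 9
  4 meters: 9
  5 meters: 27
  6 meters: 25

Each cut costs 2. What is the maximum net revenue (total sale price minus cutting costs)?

Build v[k] bottom-up: v[k] = max over allowed piece i of (p[i] + v[k−i]) − 2 per cut.
v[1] = 2
v[2] = max(2+2-2, 6+0) = 6
v[3] = max(2+6-2, 6+2-2, 9+0) = 9
v[4] = max(2+9-2, 6+6-2, 9+2-2, 9+0) = 10
v[5] = max(2+10-2, 6+9-2, 9+6-2, 9+2-2, 27+0) = 27
v[6] = max(2+27-2, 6+10-2, 9+9-2, 9+6-2, 27+2-2, 25+0) = 27
One optimal plan: pieces 5 + 1 (1 cut) → 29 − 2 = 27.

27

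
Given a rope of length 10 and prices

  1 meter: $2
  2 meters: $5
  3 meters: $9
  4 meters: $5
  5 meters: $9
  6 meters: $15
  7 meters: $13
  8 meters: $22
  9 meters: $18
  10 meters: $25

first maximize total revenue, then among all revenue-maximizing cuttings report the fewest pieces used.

Let r[k] be the best obtainable value from length k. For each k, try every first piece i and keep the best of price[i] + r[k−i].
r[1] = 2
r[2] = max(2+2, 5+0) = 5
r[3] = max(2+5, 5+2, 9+0) = 9
r[4] = max(2+9, 5+5, 9+2, 5+0) = 11
r[5] = max(2+11, 5+9, 9+5, 5+2, 9+0) = 14
r[6] = max(2+14, 5+11, 9+9, 5+5, 9+2, 15+0) = 18
r[7] = max(2+18, 5+14, 9+11, …, 15+2, 13+0) = 20
r[8] = max(2+20, 5+18, 9+14, …, 13+2, 22+0) = 23
r[9] = max(2+23, 5+20, 9+18, …, 22+2, 18+0) = 27
r[10] = max(2+27, 5+23, 9+20, …, 18+2, 25+0) = 29
Maximum revenue is $29.
Now minimize piece count subject to staying optimal: for each k, pieces[k] = 1 + min over i with p[i]+r[k−i]=r[k] of pieces[k−i].
pieces[7] = 3
pieces[8] = 3
pieces[9] = 3
pieces[10] = 4

4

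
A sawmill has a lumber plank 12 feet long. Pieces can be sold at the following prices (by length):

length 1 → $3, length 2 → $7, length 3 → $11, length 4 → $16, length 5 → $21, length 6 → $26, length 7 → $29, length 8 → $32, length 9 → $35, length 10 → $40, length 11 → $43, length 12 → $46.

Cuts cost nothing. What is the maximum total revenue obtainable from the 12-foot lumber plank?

52

Build best[k] bottom-up: best[k] = max over allowed piece i of (p[i] + best[k−i]).
best[1] = 3
best[2] = max(3+3, 7+0) = 7
best[3] = max(3+7, 7+3, 11+0) = 11
best[4] = max(3+11, 7+7, 11+3, 16+0) = 16
best[5] = max(3+16, 7+11, 11+7, 16+3, 21+0) = 21
best[6] = max(3+21, 7+16, 11+11, 16+7, 21+3, 26+0) = 26
best[7] = max(3+26, 7+21, 11+16, …, 26+3, 29+0) = 29
best[8] = max(3+29, 7+26, 11+21, …, 29+3, 32+0) = 33
best[9] = max(3+33, 7+29, 11+26, …, 32+3, 35+0) = 37
best[10] = max(3+37, 7+33, 11+29, …, 35+3, 40+0) = 42
best[11] = max(3+42, 7+37, 11+33, …, 40+3, 43+0) = 47
best[12] = max(3+47, 7+42, 11+37, …, 43+3, 46+0) = 52
One optimal cutting: 6 + 6 → $26 + $26 = $52.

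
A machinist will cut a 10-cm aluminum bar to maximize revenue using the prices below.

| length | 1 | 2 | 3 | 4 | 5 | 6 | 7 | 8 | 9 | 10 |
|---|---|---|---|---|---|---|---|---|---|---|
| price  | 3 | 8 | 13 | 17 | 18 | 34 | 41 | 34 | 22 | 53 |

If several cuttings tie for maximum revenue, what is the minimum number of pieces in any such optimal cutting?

Build r[k] bottom-up: r[k] = max over allowed piece i of (p[i] + r[k−i]).
r[1] = 3
r[2] = max(3+3, 8+0) = 8
r[3] = max(3+8, 8+3, 13+0) = 13
r[4] = max(3+13, 8+8, 13+3, 17+0) = 17
r[5] = max(3+17, 8+13, 13+8, 17+3, 18+0) = 21
r[6] = max(3+21, 8+17, 13+13, 17+8, 18+3, 34+0) = 34
r[7] = max(3+34, 8+21, 13+17, …, 34+3, 41+0) = 41
r[8] = max(3+41, 8+34, 13+21, …, 41+3, 34+0) = 44
r[9] = max(3+44, 8+41, 13+34, …, 34+3, 22+0) = 49
r[10] = max(3+49, 8+44, 13+41, …, 22+3, 53+0) = 54
Maximum revenue is $54.
Now minimize piece count subject to staying optimal: for each k, pieces[k] = 1 + min over i with p[i]+r[k−i]=r[k] of pieces[k−i].
pieces[7] = 1
pieces[8] = 2
pieces[9] = 2
pieces[10] = 2

2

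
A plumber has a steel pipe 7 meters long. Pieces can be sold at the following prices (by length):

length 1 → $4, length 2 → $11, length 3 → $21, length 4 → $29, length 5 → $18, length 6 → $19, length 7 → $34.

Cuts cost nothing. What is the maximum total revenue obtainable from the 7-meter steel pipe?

50

Let R[k] be the best obtainable value from length k. For each k, try every first piece i and keep the best of price[i] + R[k−i].
R[1] = 4
R[2] = 11
R[3] = 21
R[4] = 29
R[5] = 33  (first piece 1, then R[4]=29)
R[6] = 42  (first piece 3, then R[3]=21)
R[7] = 50  (first piece 3, then R[4]=29)
One optimal cutting: 4 + 3 → $29 + $21 = $50.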